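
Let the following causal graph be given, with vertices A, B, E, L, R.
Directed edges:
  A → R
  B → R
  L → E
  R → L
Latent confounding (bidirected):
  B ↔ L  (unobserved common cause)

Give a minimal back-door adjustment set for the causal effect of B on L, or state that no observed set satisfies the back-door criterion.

desc(B)\{B}={E,L,R}; candidates ⊆ {A}.
B↔L: latent back-door arc(s) into B.
size 0: {}; under {} B still reaches {E,L} ∋ L.
size 1: {A}; under {A} B still reaches {E,L} ∋ L.
B↔L cannot be blocked by any observed set — no back-door set.

B→L: no observed back-door set.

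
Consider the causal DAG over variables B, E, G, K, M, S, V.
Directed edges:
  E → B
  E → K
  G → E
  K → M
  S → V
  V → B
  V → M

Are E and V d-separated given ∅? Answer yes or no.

Yes — E ⊥ V | ∅.

Bayes-Ball from E | ∅ reaches {B,G,K,M}.
V ∉ reach(E|∅) ⇒ E ⊥ V | ∅.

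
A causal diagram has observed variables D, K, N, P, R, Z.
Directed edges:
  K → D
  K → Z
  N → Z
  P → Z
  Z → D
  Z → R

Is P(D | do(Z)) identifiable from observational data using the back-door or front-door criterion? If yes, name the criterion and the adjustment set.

desc(Z)\{Z}={D,R}; candidates ⊆ {K,N,P}.
size 0: {}; under {} Z still reaches {D,K,N,P} ∋ D.
{K}: Z⊥D given {K} in G with Z→· removed — back-door holds.
P(D|do(Z)) = Σ_{K} P(D|Z,K)·P(K).

P(D|do(Z)): backdoor, adjust for {K}.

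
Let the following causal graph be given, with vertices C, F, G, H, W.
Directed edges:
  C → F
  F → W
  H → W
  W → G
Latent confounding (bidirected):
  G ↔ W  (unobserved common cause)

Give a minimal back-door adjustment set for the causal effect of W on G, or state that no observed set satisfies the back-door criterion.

W→G: no observed back-door set.

desc(W)\{W}={G}; candidates ⊆ {C,F,H}.
W↔G: latent back-door arc(s) into W.
size 0: {}; under {} W still reaches {C,F,G,H} ∋ G.
size 1: {C}, {F}, {H}; under {C} W still reaches {F,G,H} ∋ G.
size 2: {C,F}, {C,H}, {F,H}; under {C,F} W still reaches {G,H} ∋ G.
W↔G cannot be blocked by any observed set — no back-door set.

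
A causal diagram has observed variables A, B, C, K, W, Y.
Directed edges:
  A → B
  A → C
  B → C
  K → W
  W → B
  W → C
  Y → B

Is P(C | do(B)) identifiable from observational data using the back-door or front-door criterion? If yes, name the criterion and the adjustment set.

P(C|do(B)): backdoor, adjust for {A, W}.

desc(B)\{B}={C}; candidates ⊆ {A,K,W,Y}.
size 0: {}; under {} B still reaches {A,C,K,W,Y} ∋ C.
size 1: {A}, {K}, {W} …(+1); under {A} B still reaches {C,K,W,Y} ∋ C.
{A,W}: B⊥C given {A,W} in G with B→· removed — back-door holds.
P(C|do(B)) = Σ_{A,W} P(C|B,A,W)·P(A,W).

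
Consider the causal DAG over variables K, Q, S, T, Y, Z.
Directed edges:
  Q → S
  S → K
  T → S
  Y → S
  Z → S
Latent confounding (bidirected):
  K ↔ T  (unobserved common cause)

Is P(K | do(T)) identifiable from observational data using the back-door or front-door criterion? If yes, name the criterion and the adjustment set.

desc(T)\{T}={K,S}; candidates ⊆ {Q,Y,Z}.
T↔K: latent back-door arc(s) into T.
size 0: {}; under {} T still reaches {K} ∋ K.
size 1: {Q}, {Y}, {Z}; under {Q} T still reaches {K} ∋ K.
size 2: {Q,Y}, {Q,Z}, {Y,Z}; under {Q,Y} T still reaches {K} ∋ K.
T↔K cannot be blocked by any observed set — no back-door set.
{S}: (i) intercepts every directed T→K path; (ii) no back-door T→{S}; (iii) {T} blocks every back-door {S}→K. Front-door holds.
P(K|do(T)) = Σ_{S} P(S|T) Σ_{T'} P(K|S,T')P(T').

P(K|do(T)): frontdoor, adjust for {S}.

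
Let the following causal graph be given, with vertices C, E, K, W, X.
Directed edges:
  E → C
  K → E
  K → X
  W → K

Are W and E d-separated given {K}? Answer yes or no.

Yes — W ⊥ E | {K}.

Bayes-Ball from W | {K} reaches ∅.
E ∉ reach(W|{K}) ⇒ W ⊥ E | {K}.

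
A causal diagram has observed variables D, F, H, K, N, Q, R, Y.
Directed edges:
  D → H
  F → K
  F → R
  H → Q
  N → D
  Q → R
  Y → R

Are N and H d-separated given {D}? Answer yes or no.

Yes — N ⊥ H | {D}.

Bayes-Ball from N | {D} reaches ∅.
H ∉ reach(N|{D}) ⇒ N ⊥ H | {D}.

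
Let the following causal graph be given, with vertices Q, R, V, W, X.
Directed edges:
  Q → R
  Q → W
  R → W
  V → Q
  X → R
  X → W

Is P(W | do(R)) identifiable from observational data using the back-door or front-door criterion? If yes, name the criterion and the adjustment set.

desc(R)\{R}={W}; candidates ⊆ {Q,V,X}.
size 0: {}; under {} R still reaches {Q,V,W,X} ∋ W.
size 1: {Q}, {V}, {X}; under {Q} R still reaches {W,X} ∋ W.
{Q,X}: R⊥W given {Q,X} in G with R→· removed — back-door holds.
P(W|do(R)) = Σ_{Q,X} P(W|R,Q,X)·P(Q,X).

P(W|do(R)): backdoor, adjust for {Q, X}.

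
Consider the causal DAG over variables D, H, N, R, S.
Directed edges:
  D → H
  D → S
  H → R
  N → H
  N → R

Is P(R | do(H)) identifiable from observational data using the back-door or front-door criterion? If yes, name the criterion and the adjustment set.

P(R|do(H)): backdoor, adjust for {N}.

desc(H)\{H}={R}; candidates ⊆ {D,N,S}.
size 0: {}; under {} H still reaches {D,N,R,S} ∋ R.
{N}: H⊥R given {N} in G with H→· removed — back-door holds.
P(R|do(H)) = Σ_{N} P(R|H,N)·P(N).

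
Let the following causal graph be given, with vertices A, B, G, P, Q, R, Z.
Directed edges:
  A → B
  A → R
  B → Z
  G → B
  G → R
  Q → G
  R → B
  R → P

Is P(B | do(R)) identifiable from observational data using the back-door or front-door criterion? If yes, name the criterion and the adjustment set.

P(B|do(R)): backdoor, adjust for {A, G}.

desc(R)\{R}={B,P,Z}; candidates ⊆ {A,G,Q}.
size 0: {}; under {} R still reaches {A,B,G,Q,Z} ∋ B.
size 1: {A}, {G}, {Q}; under {A} R still reaches {B,G,Q,Z} ∋ B.
{A,G}: R⊥B given {A,G} in G with R→· removed — back-door holds.
P(B|do(R)) = Σ_{A,G} P(B|R,A,G)·P(A,G).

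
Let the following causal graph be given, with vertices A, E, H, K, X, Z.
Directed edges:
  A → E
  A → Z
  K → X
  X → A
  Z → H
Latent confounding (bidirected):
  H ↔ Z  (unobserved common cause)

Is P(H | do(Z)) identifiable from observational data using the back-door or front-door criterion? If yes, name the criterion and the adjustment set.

P(H|do(Z)): not identifiable (no BD/FD set).

desc(Z)\{Z}={H}; candidates ⊆ {A,E,K,X}.
Z↔H: latent back-door arc(s) into Z.
size 0: {}; under {} Z still reaches {A,E,H,K,X} ∋ H.
size 1: {A}, {E}, {K} …(+1); under {A} Z still reaches {H} ∋ H.
size 2: {A,E}, {A,K}, {A,X} …(+3); under {A,E} Z still reaches {H} ∋ H.
Z↔H cannot be blocked by any observed set — no back-door set.
No mediator lies on a directed Z→…→H path.
Neither criterion identifies P(H|do(Z)) in this graph.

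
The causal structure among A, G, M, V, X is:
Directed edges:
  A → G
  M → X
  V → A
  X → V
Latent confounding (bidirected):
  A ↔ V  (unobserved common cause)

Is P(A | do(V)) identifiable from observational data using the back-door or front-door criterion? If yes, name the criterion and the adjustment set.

P(A|do(V)): not identifiable (no BD/FD set).

desc(V)\{V}={A,G}; candidates ⊆ {M,X}.
V↔A: latent back-door arc(s) into V.
size 0: {}; under {} V still reaches {A,G,M,X} ∋ A.
size 1: {M}, {X}; under {M} V still reaches {A,G,X} ∋ A.
size 2: {M,X}; under {M,X} V still reaches {A,G} ∋ A.
V↔A cannot be blocked by any observed set — no back-door set.
No mediator lies on a directed V→…→A path.
Neither criterion identifies P(A|do(V)) in this graph.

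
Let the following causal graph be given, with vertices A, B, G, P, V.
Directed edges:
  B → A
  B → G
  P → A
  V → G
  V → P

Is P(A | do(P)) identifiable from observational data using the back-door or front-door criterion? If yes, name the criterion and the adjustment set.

P(A|do(P)): backdoor, adjust for ∅.

desc(P)\{P}={A}; candidates ⊆ {B,G,V}.
∅: P⊥A given ∅ in G with P→· removed — back-door holds.
P(A|do(P)) = P(A|P) — no adjustment needed.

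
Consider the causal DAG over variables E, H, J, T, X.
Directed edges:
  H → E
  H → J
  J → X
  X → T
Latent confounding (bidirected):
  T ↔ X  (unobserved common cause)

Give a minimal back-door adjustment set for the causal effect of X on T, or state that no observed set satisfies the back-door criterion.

desc(X)\{X}={T}; candidates ⊆ {E,H,J}.
X↔T: latent back-door arc(s) into X.
size 0: {}; under {} X still reaches {E,H,J,T} ∋ T.
size 1: {E}, {H}, {J}; under {E} X still reaches {H,J,T} ∋ T.
size 2: {E,H}, {E,J}, {H,J}; under {E,H} X still reaches {J,T} ∋ T.
X↔T cannot be blocked by any observed set — no back-door set.

X→T: no observed back-door set.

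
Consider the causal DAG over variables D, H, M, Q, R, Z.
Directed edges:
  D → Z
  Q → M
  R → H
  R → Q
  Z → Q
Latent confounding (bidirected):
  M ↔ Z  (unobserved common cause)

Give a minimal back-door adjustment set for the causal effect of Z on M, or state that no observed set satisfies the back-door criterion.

Z→M: no observed back-door set.

desc(Z)\{Z}={M,Q}; candidates ⊆ {D,H,R}.
Z↔M: latent back-door arc(s) into Z.
size 0: {}; under {} Z still reaches {D,M} ∋ M.
size 1: {D}, {H}, {R}; under {D} Z still reaches {M} ∋ M.
size 2: {D,H}, {D,R}, {H,R}; under {D,H} Z still reaches {M} ∋ M.
Z↔M cannot be blocked by any observed set — no back-door set.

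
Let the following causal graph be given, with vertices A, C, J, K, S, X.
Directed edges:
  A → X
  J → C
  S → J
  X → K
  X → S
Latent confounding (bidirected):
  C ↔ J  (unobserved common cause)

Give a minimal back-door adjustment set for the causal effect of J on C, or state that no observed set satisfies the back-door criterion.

J→C: no observed back-door set.

desc(J)\{J}={C}; candidates ⊆ {A,K,S,X}.
J↔C: latent back-door arc(s) into J.
size 0: {}; under {} J still reaches {A,C,K,S,X} ∋ C.
size 1: {A}, {K}, {S} …(+1); under {A} J still reaches {C,K,S,X} ∋ C.
size 2: {A,K}, {A,S}, {A,X} …(+3); under {A,K} J still reaches {C,S,X} ∋ C.
J↔C cannot be blocked by any observed set — no back-door set.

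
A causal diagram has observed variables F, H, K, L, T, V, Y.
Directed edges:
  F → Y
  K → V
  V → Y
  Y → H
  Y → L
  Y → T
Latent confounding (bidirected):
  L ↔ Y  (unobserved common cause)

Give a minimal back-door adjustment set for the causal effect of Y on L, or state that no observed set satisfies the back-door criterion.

desc(Y)\{Y}={H,L,T}; candidates ⊆ {F,K,V}.
Y↔L: latent back-door arc(s) into Y.
size 0: {}; under {} Y still reaches {F,K,L,V} ∋ L.
size 1: {F}, {K}, {V}; under {F} Y still reaches {K,L,V} ∋ L.
size 2: {F,K}, {F,V}, {K,V}; under {F,K} Y still reaches {L,V} ∋ L.
Y↔L cannot be blocked by any observed set — no back-door set.

Y→L: no observed back-door set.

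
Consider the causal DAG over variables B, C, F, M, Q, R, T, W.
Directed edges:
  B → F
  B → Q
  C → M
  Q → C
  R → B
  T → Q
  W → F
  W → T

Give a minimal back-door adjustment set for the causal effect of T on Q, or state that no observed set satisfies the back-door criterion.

T→Q: minimal back-door set ∅.

desc(T)\{T}={C,M,Q}; candidates ⊆ {B,F,R,W}.
∅: T⊥Q given ∅ in G with T→· removed — back-door holds.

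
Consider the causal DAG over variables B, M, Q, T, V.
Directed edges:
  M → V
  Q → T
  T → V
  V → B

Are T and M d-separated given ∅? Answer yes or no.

Yes — T ⊥ M | ∅.

Bayes-Ball from T | ∅ reaches {B,Q,V}.
M ∉ reach(T|∅) ⇒ T ⊥ M | ∅.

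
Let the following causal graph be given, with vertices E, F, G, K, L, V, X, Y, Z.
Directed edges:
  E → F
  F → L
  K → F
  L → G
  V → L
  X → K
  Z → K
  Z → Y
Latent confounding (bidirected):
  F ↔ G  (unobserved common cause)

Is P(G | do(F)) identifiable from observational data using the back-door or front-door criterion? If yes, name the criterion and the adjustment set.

desc(F)\{F}={G,L}; candidates ⊆ {E,K,V,X,Y,Z}.
F↔G: latent back-door arc(s) into F.
size 0: {}; under {} F still reaches {E,G,K,X,Y,Z} ∋ G.
size 1: {E}, {K}, {V} …(+3); under {E} F still reaches {G,K,X,Y,Z} ∋ G.
size 2: {E,K}, {E,V}, {E,X} …(+12); under {E,K} F still reaches {G} ∋ G.
F↔G cannot be blocked by any observed set — no back-door set.
{L}: (i) intercepts every directed F→G path; (ii) no back-door F→{L}; (iii) {F} blocks every back-door {L}→G. Front-door holds.
P(G|do(F)) = Σ_{L} P(L|F) Σ_{F'} P(G|L,F')P(F').

P(G|do(F)): frontdoor, adjust for {L}.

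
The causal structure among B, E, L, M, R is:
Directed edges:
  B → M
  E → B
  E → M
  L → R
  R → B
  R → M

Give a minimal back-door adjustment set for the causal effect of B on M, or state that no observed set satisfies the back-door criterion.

desc(B)\{B}={M}; candidates ⊆ {E,L,R}.
size 0: {}; under {} B still reaches {E,L,M,R} ∋ M.
size 1: {E}, {L}, {R}; under {E} B still reaches {L,M,R} ∋ M.
{E,R}: B⊥M given {E,R} in G with B→· removed — back-door holds.

B→M: minimal back-door set {E, R}.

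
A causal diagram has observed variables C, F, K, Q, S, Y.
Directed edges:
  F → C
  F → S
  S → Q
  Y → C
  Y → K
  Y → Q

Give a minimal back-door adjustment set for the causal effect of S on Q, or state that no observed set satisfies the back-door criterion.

desc(S)\{S}={Q}; candidates ⊆ {C,F,K,Y}.
∅: S⊥Q given ∅ in G with S→· removed — back-door holds.

S→Q: minimal back-door set ∅.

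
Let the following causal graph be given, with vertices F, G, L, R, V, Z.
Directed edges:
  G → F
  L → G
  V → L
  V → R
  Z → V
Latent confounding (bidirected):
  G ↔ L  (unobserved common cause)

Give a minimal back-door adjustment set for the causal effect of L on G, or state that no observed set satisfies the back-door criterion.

L→G: no observed back-door set.

desc(L)\{L}={F,G}; candidates ⊆ {R,V,Z}.
L↔G: latent back-door arc(s) into L.
size 0: {}; under {} L still reaches {F,G,R,V,Z} ∋ G.
size 1: {R}, {V}, {Z}; under {R} L still reaches {F,G,V,Z} ∋ G.
size 2: {R,V}, {R,Z}, {V,Z}; under {R,V} L still reaches {F,G} ∋ G.
L↔G cannot be blocked by any observed set — no back-door set.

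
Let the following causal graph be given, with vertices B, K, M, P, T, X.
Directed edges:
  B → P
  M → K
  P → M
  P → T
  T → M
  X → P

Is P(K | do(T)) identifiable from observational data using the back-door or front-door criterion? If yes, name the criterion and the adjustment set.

desc(T)\{T}={K,M}; candidates ⊆ {B,P,X}.
size 0: {}; under {} T still reaches {B,K,M,P,X} ∋ K.
{P}: T⊥K given {P} in G with T→· removed — back-door holds.
P(K|do(T)) = Σ_{P} P(K|T,P)·P(P).

P(K|do(T)): backdoor, adjust for {P}.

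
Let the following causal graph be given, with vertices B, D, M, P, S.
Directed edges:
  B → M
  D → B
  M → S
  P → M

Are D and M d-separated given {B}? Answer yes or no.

Bayes-Ball from D | {B} reaches ∅.
M ∉ reach(D|{B}) ⇒ D ⊥ M | {B}.

Yes — D ⊥ M | {B}.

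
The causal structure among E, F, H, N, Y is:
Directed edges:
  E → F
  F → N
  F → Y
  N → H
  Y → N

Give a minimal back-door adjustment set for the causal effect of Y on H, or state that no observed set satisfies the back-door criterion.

desc(Y)\{Y}={H,N}; candidates ⊆ {E,F}.
size 0: {}; under {} Y still reaches {E,F,H,N} ∋ H.
{F}: Y⊥H given {F} in G with Y→· removed — back-door holds.

Y→H: minimal back-door set {F}.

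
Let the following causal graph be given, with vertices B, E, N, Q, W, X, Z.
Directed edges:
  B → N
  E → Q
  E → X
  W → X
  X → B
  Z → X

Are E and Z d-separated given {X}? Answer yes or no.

No — E and Z are d-connected given {X}.

Bayes-Ball from E | {X} reaches {Q,W,Z}.
Z ∈ reach(E|{X}) ⇒ E ⊥̸ Z | {X}.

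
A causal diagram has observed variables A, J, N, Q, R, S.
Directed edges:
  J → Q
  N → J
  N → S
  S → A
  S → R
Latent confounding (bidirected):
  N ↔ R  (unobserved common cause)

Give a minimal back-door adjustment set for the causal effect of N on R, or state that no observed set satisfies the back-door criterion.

N→R: no observed back-door set.

desc(N)\{N}={A,J,Q,R,S}; candidates ⊆ {—}.
N↔R: latent back-door arc(s) into N.
size 0: {}; under {} N still reaches {R} ∋ R.
N↔R cannot be blocked by any observed set — no back-door set.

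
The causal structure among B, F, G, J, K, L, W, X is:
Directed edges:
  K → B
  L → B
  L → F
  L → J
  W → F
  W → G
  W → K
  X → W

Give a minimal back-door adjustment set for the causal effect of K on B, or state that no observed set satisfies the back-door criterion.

K→B: minimal back-door set ∅.

desc(K)\{K}={B}; candidates ⊆ {F,G,J,L,W,X}.
∅: K⊥B given ∅ in G with K→· removed — back-door holds.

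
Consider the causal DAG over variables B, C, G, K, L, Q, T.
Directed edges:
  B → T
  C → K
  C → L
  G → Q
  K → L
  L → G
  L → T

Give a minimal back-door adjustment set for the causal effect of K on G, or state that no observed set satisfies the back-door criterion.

K→G: minimal back-door set {C}.

desc(K)\{K}={G,L,Q,T}; candidates ⊆ {B,C}.
size 0: {}; under {} K still reaches {C,G,L,Q,T} ∋ G.
{C}: K⊥G given {C} in G with K→· removed — back-door holds.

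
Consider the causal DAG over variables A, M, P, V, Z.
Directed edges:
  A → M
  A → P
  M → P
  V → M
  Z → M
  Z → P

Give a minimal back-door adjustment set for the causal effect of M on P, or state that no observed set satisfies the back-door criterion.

desc(M)\{M}={P}; candidates ⊆ {A,V,Z}.
size 0: {}; under {} M still reaches {A,P,V,Z} ∋ P.
size 1: {A}, {V}, {Z}; under {A} M still reaches {P,V,Z} ∋ P.
{A,Z}: M⊥P given {A,Z} in G with M→· removed — back-door holds.

M→P: minimal back-door set {A, Z}.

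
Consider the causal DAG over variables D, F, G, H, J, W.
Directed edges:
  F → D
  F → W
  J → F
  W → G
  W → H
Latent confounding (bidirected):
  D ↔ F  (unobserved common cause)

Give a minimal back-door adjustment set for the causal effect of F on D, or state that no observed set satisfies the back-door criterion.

desc(F)\{F}={D,G,H,W}; candidates ⊆ {J}.
F↔D: latent back-door arc(s) into F.
size 0: {}; under {} F still reaches {D,J} ∋ D.
size 1: {J}; under {J} F still reaches {D} ∋ D.
F↔D cannot be blocked by any observed set — no back-door set.

F→D: no observed back-door set.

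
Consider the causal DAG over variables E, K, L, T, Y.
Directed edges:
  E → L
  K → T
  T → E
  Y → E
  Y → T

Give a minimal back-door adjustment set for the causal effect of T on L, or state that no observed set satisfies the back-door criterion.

desc(T)\{T}={E,L}; candidates ⊆ {K,Y}.
size 0: {}; under {} T still reaches {E,K,L,Y} ∋ L.
{Y}: T⊥L given {Y} in G with T→· removed — back-door holds.

T→L: minimal back-door set {Y}.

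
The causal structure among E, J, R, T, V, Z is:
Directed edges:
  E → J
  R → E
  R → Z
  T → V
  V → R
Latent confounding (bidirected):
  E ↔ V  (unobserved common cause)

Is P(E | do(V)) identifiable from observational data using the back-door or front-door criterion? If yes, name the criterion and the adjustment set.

P(E|do(V)): frontdoor, adjust for {R}.

desc(V)\{V}={E,J,R,Z}; candidates ⊆ {T}.
V↔E: latent back-door arc(s) into V.
size 0: {}; under {} V still reaches {E,J,T} ∋ E.
size 1: {T}; under {T} V still reaches {E,J} ∋ E.
V↔E cannot be blocked by any observed set — no back-door set.
{R}: (i) intercepts every directed V→E path; (ii) no back-door V→{R}; (iii) {V} blocks every back-door {R}→E. Front-door holds.
P(E|do(V)) = Σ_{R} P(R|V) Σ_{V'} P(E|R,V')P(V').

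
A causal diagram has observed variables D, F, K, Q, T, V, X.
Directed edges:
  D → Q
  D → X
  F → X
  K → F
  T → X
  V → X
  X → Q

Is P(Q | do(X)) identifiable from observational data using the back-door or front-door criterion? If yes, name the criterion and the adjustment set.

P(Q|do(X)): backdoor, adjust for {D}.

desc(X)\{X}={Q}; candidates ⊆ {D,F,K,T,V}.
size 0: {}; under {} X still reaches {D,F,K,Q,T,V} ∋ Q.
{D}: X⊥Q given {D} in G with X→· removed — back-door holds.
P(Q|do(X)) = Σ_{D} P(Q|X,D)·P(D).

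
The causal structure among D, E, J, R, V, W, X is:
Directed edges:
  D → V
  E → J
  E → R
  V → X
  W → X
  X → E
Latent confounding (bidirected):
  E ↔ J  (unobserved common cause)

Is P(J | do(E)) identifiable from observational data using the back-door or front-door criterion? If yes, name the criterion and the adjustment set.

P(J|do(E)): not identifiable (no BD/FD set).

desc(E)\{E}={J,R}; candidates ⊆ {D,V,W,X}.
E↔J: latent back-door arc(s) into E.
size 0: {}; under {} E still reaches {D,J,V,W,X} ∋ J.
size 1: {D}, {V}, {W} …(+1); under {D} E still reaches {J,V,W,X} ∋ J.
size 2: {D,V}, {D,W}, {D,X} …(+3); under {D,V} E still reaches {J,W,X} ∋ J.
E↔J cannot be blocked by any observed set — no back-door set.
No mediator lies on a directed E→…→J path.
Neither criterion identifies P(J|do(E)) in this graph.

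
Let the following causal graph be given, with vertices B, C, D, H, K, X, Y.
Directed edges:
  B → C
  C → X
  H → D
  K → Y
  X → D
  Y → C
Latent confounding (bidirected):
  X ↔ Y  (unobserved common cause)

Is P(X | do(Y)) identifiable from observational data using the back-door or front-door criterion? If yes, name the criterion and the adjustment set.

desc(Y)\{Y}={C,D,X}; candidates ⊆ {B,H,K}.
Y↔X: latent back-door arc(s) into Y.
size 0: {}; under {} Y still reaches {D,K,X} ∋ X.
size 1: {B}, {H}, {K}; under {B} Y still reaches {D,K,X} ∋ X.
size 2: {B,H}, {B,K}, {H,K}; under {B,H} Y still reaches {D,K,X} ∋ X.
Y↔X cannot be blocked by any observed set — no back-door set.
{C}: (i) intercepts every directed Y→X path; (ii) no back-door Y→{C}; (iii) {Y} blocks every back-door {C}→X. Front-door holds.
P(X|do(Y)) = Σ_{C} P(C|Y) Σ_{Y'} P(X|C,Y')P(Y').

P(X|do(Y)): frontdoor, adjust for {C}.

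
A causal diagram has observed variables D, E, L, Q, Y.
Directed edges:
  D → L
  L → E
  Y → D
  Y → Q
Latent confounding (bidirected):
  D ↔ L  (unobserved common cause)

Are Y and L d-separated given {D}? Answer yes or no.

Bayes-Ball from Y | {D} reaches {E,L,Q}.
L ∈ reach(Y|{D}) ⇒ Y ⊥̸ L | {D}.

No — Y and L are d-connected given {D}.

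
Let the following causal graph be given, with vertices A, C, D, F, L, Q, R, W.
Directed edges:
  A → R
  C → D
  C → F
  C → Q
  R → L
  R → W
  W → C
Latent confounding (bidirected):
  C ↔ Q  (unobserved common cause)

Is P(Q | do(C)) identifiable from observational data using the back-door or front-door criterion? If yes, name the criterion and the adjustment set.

desc(C)\{C}={D,F,Q}; candidates ⊆ {A,L,R,W}.
C↔Q: latent back-door arc(s) into C.
size 0: {}; under {} C still reaches {A,L,Q,R,W} ∋ Q.
size 1: {A}, {L}, {R} …(+1); under {A} C still reaches {L,Q,R,W} ∋ Q.
size 2: {A,L}, {A,R}, {A,W} …(+3); under {A,L} C still reaches {Q,R,W} ∋ Q.
C↔Q cannot be blocked by any observed set — no back-door set.
No mediator lies on a directed C→…→Q path.
Neither criterion identifies P(Q|do(C)) in this graph.

P(Q|do(C)): not identifiable (no BD/FD set).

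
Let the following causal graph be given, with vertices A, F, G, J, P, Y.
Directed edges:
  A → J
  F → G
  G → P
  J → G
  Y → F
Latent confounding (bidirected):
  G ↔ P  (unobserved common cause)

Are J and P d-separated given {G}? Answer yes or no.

Bayes-Ball from J | {G} reaches {A,F,P,Y}.
P ∈ reach(J|{G}) ⇒ J ⊥̸ P | {G}.

No — J and P are d-connected given {G}.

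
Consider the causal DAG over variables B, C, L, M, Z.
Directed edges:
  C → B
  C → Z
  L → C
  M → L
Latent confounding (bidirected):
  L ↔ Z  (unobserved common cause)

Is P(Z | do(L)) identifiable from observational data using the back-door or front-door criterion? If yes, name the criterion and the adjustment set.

desc(L)\{L}={B,C,Z}; candidates ⊆ {M}.
L↔Z: latent back-door arc(s) into L.
size 0: {}; under {} L still reaches {M,Z} ∋ Z.
size 1: {M}; under {M} L still reaches {Z} ∋ Z.
L↔Z cannot be blocked by any observed set — no back-door set.
{C}: (i) intercepts every directed L→Z path; (ii) no back-door L→{C}; (iii) {L} blocks every back-door {C}→Z. Front-door holds.
P(Z|do(L)) = Σ_{C} P(C|L) Σ_{L'} P(Z|C,L')P(L').

P(Z|do(L)): frontdoor, adjust for {C}.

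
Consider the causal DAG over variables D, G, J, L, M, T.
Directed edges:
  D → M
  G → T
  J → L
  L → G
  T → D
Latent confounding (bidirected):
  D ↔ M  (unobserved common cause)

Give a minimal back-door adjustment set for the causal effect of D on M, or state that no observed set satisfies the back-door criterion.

D→M: no observed back-door set.

desc(D)\{D}={M}; candidates ⊆ {G,J,L,T}.
D↔M: latent back-door arc(s) into D.
size 0: {}; under {} D still reaches {G,J,L,M,T} ∋ M.
size 1: {G}, {J}, {L} …(+1); under {G} D still reaches {M,T} ∋ M.
size 2: {G,J}, {G,L}, {G,T} …(+3); under {G,J} D still reaches {M,T} ∋ M.
D↔M cannot be blocked by any observed set — no back-door set.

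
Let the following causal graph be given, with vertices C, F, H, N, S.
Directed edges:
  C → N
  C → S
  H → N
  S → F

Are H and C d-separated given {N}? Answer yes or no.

No — H and C are d-connected given {N}.

Bayes-Ball from H | {N} reaches {C,F,S}.
C ∈ reach(H|{N}) ⇒ H ⊥̸ C | {N}.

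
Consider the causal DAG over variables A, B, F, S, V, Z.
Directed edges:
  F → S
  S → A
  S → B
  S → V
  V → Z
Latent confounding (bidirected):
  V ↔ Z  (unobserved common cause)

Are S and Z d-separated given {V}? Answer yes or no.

No — S and Z are d-connected given {V}.

Bayes-Ball from S | {V} reaches {A,B,F,Z}.
Z ∈ reach(S|{V}) ⇒ S ⊥̸ Z | {V}.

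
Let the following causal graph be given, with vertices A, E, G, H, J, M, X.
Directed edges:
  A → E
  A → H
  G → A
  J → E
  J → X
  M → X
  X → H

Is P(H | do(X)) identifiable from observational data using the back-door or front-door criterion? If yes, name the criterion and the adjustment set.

P(H|do(X)): backdoor, adjust for ∅.

desc(X)\{X}={H}; candidates ⊆ {A,E,G,J,M}.
∅: X⊥H given ∅ in G with X→· removed — back-door holds.
P(H|do(X)) = P(H|X) — no adjustment needed.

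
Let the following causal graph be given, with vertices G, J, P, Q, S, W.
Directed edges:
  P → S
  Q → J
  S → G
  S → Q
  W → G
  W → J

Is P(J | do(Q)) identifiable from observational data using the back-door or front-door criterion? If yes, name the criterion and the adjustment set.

desc(Q)\{Q}={J}; candidates ⊆ {G,P,S,W}.
∅: Q⊥J given ∅ in G with Q→· removed — back-door holds.
P(J|do(Q)) = P(J|Q) — no adjustment needed.

P(J|do(Q)): backdoor, adjust for ∅.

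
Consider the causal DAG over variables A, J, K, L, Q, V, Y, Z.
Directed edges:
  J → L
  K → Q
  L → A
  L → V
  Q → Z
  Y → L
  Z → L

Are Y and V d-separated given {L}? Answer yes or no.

Bayes-Ball from Y | {L} reaches {J,K,Q,Z}.
V ∉ reach(Y|{L}) ⇒ Y ⊥ V | {L}.

Yes — Y ⊥ V | {L}.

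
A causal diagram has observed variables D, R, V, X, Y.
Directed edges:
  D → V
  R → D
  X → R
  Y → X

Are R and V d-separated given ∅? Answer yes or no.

No — R and V are d-connected given ∅.

Bayes-Ball from R | ∅ reaches {D,V,X,Y}.
V ∈ reach(R|∅) ⇒ R ⊥̸ V | ∅.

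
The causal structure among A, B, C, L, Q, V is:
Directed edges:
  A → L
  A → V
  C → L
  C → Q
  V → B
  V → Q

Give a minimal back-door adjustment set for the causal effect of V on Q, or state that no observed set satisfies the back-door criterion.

desc(V)\{V}={B,Q}; candidates ⊆ {A,C,L}.
∅: V⊥Q given ∅ in G with V→· removed — back-door holds.

V→Q: minimal back-door set ∅.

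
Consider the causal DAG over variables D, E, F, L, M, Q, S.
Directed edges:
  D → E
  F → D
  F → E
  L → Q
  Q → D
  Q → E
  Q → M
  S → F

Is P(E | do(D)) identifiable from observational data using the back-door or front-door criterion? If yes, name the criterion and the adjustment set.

P(E|do(D)): backdoor, adjust for {F, Q}.

desc(D)\{D}={E}; candidates ⊆ {F,L,M,Q,S}.
size 0: {}; under {} D still reaches {E,F,L,M,Q,S} ∋ E.
size 1: {F}, {L}, {M} …(+2); under {F} D still reaches {E,L,M,Q} ∋ E.
{F,Q}: D⊥E given {F,Q} in G with D→· removed — back-door holds.
P(E|do(D)) = Σ_{F,Q} P(E|D,F,Q)·P(F,Q).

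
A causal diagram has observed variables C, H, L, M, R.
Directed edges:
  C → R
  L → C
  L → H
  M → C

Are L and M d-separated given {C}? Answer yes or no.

No — L and M are d-connected given {C}.

Bayes-Ball from L | {C} reaches {H,M}.
M ∈ reach(L|{C}) ⇒ L ⊥̸ M | {C}.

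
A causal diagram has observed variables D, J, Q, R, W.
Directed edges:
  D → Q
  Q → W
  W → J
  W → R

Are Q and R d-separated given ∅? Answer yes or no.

No — Q and R are d-connected given ∅.

Bayes-Ball from Q | ∅ reaches {D,J,R,W}.
R ∈ reach(Q|∅) ⇒ Q ⊥̸ R | ∅.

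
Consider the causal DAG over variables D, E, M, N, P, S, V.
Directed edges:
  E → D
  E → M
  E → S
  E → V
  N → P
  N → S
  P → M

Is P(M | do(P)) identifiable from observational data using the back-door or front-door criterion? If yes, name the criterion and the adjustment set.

desc(P)\{P}={M}; candidates ⊆ {D,E,N,S,V}.
∅: P⊥M given ∅ in G with P→· removed — back-door holds.
P(M|do(P)) = P(M|P) — no adjustment needed.

P(M|do(P)): backdoor, adjust for ∅.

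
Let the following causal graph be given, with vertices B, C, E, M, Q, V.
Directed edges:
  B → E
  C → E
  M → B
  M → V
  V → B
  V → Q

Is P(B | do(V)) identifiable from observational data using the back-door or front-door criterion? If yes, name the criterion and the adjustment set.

desc(V)\{V}={B,E,Q}; candidates ⊆ {C,M}.
size 0: {}; under {} V still reaches {B,E,M} ∋ B.
{M}: V⊥B given {M} in G with V→· removed — back-door holds.
P(B|do(V)) = Σ_{M} P(B|V,M)·P(M).

P(B|do(V)): backdoor, adjust for {M}.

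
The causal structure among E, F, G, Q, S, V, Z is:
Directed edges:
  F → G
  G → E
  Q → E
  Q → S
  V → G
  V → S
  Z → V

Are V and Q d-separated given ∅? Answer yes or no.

Yes — V ⊥ Q | ∅.

Bayes-Ball from V | ∅ reaches {E,G,S,Z}.
Q ∉ reach(V|∅) ⇒ V ⊥ Q | ∅.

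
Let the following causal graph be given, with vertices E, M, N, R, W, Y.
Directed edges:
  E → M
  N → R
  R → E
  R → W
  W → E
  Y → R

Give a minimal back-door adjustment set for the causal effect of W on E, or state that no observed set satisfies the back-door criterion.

W→E: minimal back-door set {R}.

desc(W)\{W}={E,M}; candidates ⊆ {N,R,Y}.
size 0: {}; under {} W still reaches {E,M,N,R,Y} ∋ E.
{R}: W⊥E given {R} in G with W→· removed — back-door holds.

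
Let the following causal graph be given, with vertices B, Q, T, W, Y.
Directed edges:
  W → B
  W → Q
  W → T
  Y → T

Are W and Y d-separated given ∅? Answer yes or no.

Yes — W ⊥ Y | ∅.

Bayes-Ball from W | ∅ reaches {B,Q,T}.
Y ∉ reach(W|∅) ⇒ W ⊥ Y | ∅.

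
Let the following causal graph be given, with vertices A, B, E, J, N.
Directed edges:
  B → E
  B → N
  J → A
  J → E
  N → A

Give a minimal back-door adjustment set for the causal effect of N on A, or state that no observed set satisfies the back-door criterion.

desc(N)\{N}={A}; candidates ⊆ {B,E,J}.
∅: N⊥A given ∅ in G with N→· removed — back-door holds.

N→A: minimal back-door set ∅.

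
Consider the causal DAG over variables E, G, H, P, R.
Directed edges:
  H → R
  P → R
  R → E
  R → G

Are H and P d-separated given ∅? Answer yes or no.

Yes — H ⊥ P | ∅.

Bayes-Ball from H | ∅ reaches {E,G,R}.
P ∉ reach(H|∅) ⇒ H ⊥ P | ∅.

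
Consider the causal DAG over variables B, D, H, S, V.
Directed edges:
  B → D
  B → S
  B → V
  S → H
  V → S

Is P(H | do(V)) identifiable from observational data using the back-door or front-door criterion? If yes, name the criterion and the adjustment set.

P(H|do(V)): backdoor, adjust for {B}.

desc(V)\{V}={H,S}; candidates ⊆ {B,D}.
size 0: {}; under {} V still reaches {B,D,H,S} ∋ H.
{B}: V⊥H given {B} in G with V→· removed — back-door holds.
P(H|do(V)) = Σ_{B} P(H|V,B)·P(B).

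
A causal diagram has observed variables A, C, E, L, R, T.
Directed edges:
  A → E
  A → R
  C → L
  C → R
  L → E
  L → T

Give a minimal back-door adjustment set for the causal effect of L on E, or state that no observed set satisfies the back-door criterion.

desc(L)\{L}={E,T}; candidates ⊆ {A,C,R}.
∅: L⊥E given ∅ in G with L→· removed — back-door holds.

L→E: minimal back-door set ∅.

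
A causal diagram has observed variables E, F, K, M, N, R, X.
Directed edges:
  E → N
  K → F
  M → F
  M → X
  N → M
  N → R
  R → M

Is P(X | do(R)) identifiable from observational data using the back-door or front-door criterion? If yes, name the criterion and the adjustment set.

P(X|do(R)): backdoor, adjust for {N}.

desc(R)\{R}={F,M,X}; candidates ⊆ {E,K,N}.
size 0: {}; under {} R still reaches {E,F,M,N,X} ∋ X.
{N}: R⊥X given {N} in G with R→· removed — back-door holds.
P(X|do(R)) = Σ_{N} P(X|R,N)·P(N).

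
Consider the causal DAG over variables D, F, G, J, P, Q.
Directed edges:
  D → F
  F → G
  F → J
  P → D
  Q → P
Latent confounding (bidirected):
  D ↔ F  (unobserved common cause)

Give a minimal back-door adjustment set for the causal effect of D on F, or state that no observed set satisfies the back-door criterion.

desc(D)\{D}={F,G,J}; candidates ⊆ {P,Q}.
D↔F: latent back-door arc(s) into D.
size 0: {}; under {} D still reaches {F,G,J,P,Q} ∋ F.
size 1: {P}, {Q}; under {P} D still reaches {F,G,J} ∋ F.
size 2: {P,Q}; under {P,Q} D still reaches {F,G,J} ∋ F.
D↔F cannot be blocked by any observed set — no back-door set.

D→F: no observed back-door set.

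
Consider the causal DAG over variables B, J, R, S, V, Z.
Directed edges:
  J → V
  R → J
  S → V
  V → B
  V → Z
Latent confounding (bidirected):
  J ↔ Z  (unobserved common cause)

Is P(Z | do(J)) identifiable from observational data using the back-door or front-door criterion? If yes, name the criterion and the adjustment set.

P(Z|do(J)): frontdoor, adjust for {V}.

desc(J)\{J}={B,V,Z}; candidates ⊆ {R,S}.
J↔Z: latent back-door arc(s) into J.
size 0: {}; under {} J still reaches {R,Z} ∋ Z.
size 1: {R}, {S}; under {R} J still reaches {Z} ∋ Z.
size 2: {R,S}; under {R,S} J still reaches {Z} ∋ Z.
J↔Z cannot be blocked by any observed set — no back-door set.
{V}: (i) intercepts every directed J→Z path; (ii) no back-door J→{V}; (iii) {J} blocks every back-door {V}→Z. Front-door holds.
P(Z|do(J)) = Σ_{V} P(V|J) Σ_{J'} P(Z|V,J')P(J').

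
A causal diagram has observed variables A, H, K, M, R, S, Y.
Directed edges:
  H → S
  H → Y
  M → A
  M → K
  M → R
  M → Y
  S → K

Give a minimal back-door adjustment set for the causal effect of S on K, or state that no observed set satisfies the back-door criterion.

S→K: minimal back-door set ∅.

desc(S)\{S}={K}; candidates ⊆ {A,H,M,R,Y}.
∅: S⊥K given ∅ in G with S→· removed — back-door holds.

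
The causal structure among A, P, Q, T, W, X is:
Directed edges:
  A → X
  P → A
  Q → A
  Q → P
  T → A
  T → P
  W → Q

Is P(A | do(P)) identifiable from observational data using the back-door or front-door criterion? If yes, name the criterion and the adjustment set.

desc(P)\{P}={A,X}; candidates ⊆ {Q,T,W}.
size 0: {}; under {} P still reaches {A,Q,T,W,X} ∋ A.
size 1: {Q}, {T}, {W}; under {Q} P still reaches {A,T,X} ∋ A.
{Q,T}: P⊥A given {Q,T} in G with P→· removed — back-door holds.
P(A|do(P)) = Σ_{Q,T} P(A|P,Q,T)·P(Q,T).

P(A|do(P)): backdoor, adjust for {Q, T}.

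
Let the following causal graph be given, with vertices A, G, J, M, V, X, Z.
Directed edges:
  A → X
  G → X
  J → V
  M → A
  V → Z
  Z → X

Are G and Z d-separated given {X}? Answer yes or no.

No — G and Z are d-connected given {X}.

Bayes-Ball from G | {X} reaches {A,J,M,V,Z}.
Z ∈ reach(G|{X}) ⇒ G ⊥̸ Z | {X}.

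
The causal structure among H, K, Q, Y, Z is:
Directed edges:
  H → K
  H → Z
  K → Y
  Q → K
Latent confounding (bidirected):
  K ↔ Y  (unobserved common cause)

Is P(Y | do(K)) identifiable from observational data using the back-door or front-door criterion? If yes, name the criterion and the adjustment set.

P(Y|do(K)): not identifiable (no BD/FD set).

desc(K)\{K}={Y}; candidates ⊆ {H,Q,Z}.
K↔Y: latent back-door arc(s) into K.
size 0: {}; under {} K still reaches {H,Q,Y,Z} ∋ Y.
size 1: {H}, {Q}, {Z}; under {H} K still reaches {Q,Y} ∋ Y.
size 2: {H,Q}, {H,Z}, {Q,Z}; under {H,Q} K still reaches {Y} ∋ Y.
K↔Y cannot be blocked by any observed set — no back-door set.
No mediator lies on a directed K→…→Y path.
Neither criterion identifies P(Y|do(K)) in this graph.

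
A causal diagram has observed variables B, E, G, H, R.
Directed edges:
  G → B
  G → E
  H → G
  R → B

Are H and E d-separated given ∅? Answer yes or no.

No — H and E are d-connected given ∅.

Bayes-Ball from H | ∅ reaches {B,E,G}.
E ∈ reach(H|∅) ⇒ H ⊥̸ E | ∅.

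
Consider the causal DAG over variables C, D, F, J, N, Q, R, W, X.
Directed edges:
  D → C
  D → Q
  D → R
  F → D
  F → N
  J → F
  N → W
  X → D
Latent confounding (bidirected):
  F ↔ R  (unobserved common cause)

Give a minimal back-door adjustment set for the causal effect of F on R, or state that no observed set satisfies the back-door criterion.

desc(F)\{F}={C,D,N,Q,R,W}; candidates ⊆ {J,X}.
F↔R: latent back-door arc(s) into F.
size 0: {}; under {} F still reaches {J,R} ∋ R.
size 1: {J}, {X}; under {J} F still reaches {R} ∋ R.
size 2: {J,X}; under {J,X} F still reaches {R} ∋ R.
F↔R cannot be blocked by any observed set — no back-door set.

F→R: no observed back-door set.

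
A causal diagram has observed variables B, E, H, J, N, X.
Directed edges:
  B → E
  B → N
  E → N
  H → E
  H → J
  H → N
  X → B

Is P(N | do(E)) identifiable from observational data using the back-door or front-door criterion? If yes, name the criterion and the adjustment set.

desc(E)\{E}={N}; candidates ⊆ {B,H,J,X}.
size 0: {}; under {} E still reaches {B,H,J,N,X} ∋ N.
size 1: {B}, {H}, {J} …(+1); under {B} E still reaches {H,J,N} ∋ N.
{B,H}: E⊥N given {B,H} in G with E→· removed — back-door holds.
P(N|do(E)) = Σ_{B,H} P(N|E,B,H)·P(B,H).

P(N|do(E)): backdoor, adjust for {B, H}.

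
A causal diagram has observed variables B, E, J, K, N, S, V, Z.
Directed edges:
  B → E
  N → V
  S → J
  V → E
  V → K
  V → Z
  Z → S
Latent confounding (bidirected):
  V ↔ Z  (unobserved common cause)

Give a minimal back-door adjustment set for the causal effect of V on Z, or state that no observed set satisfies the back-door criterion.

desc(V)\{V}={E,J,K,S,Z}; candidates ⊆ {B,N}.
V↔Z: latent back-door arc(s) into V.
size 0: {}; under {} V still reaches {J,N,S,Z} ∋ Z.
size 1: {B}, {N}; under {B} V still reaches {J,N,S,Z} ∋ Z.
size 2: {B,N}; under {B,N} V still reaches {J,S,Z} ∋ Z.
V↔Z cannot be blocked by any observed set — no back-door set.

V→Z: no observed back-door set.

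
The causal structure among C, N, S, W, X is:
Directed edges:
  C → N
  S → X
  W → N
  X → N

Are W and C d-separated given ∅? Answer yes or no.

Yes — W ⊥ C | ∅.

Bayes-Ball from W | ∅ reaches {N}.
C ∉ reach(W|∅) ⇒ W ⊥ C | ∅.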